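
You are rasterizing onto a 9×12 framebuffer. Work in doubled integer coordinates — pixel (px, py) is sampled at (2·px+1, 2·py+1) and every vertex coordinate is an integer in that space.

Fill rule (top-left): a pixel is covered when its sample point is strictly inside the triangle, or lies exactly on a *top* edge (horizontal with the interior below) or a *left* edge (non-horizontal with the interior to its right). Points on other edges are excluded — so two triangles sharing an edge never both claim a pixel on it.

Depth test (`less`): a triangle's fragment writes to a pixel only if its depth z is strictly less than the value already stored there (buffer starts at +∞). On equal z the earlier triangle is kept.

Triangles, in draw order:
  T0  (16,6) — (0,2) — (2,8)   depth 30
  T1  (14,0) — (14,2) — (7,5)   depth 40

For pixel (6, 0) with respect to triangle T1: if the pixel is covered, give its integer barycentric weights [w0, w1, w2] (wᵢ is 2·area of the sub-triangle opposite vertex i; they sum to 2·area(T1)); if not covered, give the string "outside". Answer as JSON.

T0:
  2·area = 88  (B↔C swapped to make it positive)
  edge (16, 6)→(2, 8): d=(-14,2) right/bottom  bias=-1
  edge (2, 8)→(0, 2): d=(-2,-6) top-left  bias=+0
  edge (0, 2)→(16, 6): d=(16,4) right/bottom  bias=-1
    (0,1)@(1, 3): e=[72,4,12] → █
    (1,1)@(3, 3): e=[68,16,4] → █
    (2,1)@(5, 3): e=[64,28,-4] → ·
    (0,2)@(1, 5): e=[44,0,44] → █  [on edge]
    (2,2)@(5, 5): e=[36,24,28] → █
    (3,2)@(7, 5): e=[32,36,20] → █
    (4,2)@(9, 5): e=[28,48,12] → █
    (5,2)@(11, 5): e=[24,60,4] → █
    (6,2)@(13, 5): e=[20,72,-4] → ·
    (0,3)@(1, 7): e=[16,-4,76] → ·
    (1,3)@(3, 7): e=[12,8,68] → █
    (4,3)@(9, 7): e=[0,44,44] → ·  [on edge]
    (1,5)@(3, 11): e=[-44,0,132] → ·  [on edge]
    (2,8)@(5, 17): e=[-132,0,220] → ·  [on edge]
    (3,11)@(7, 23): e=[-220,0,308] → ·  [on edge]
  covered (11 px):
    · · · · · · · · ·
    █ █ · · · · · · ·
    █ █ █ █ █ █ · · ·
    · █ █ █ · · · · ·
    · · · · · · · · ·
    · · · · · · · · ·
    · · · · · · · · ·
    · · · · · · · · ·
    · · · · · · · · ·
    · · · · · · · · ·
    · · · · · · · · ·
    · · · · · · · · ·
T1:
  2·area = 14
  edge (14, 0)→(14, 2): d=(0,2) right/bottom  bias=-1
  edge (14, 2)→(7, 5): d=(-7,3) right/bottom  bias=-1
  edge (7, 5)→(14, 0): d=(7,-5) top-left  bias=+0
    (6,0)@(13, 1): e=[2,10,2] → █
    (7,0)@(15, 1): e=[-2,4,12] → ·
    (5,1)@(11, 3): e=[6,2,6] → █
    (6,1)@(13, 3): e=[2,-4,16] → ·
    (3,2)@(7, 5): e=[14,0,0] → ·  [on edge]
    (5,2)@(11, 5): e=[6,-12,20] → ·
  covered (2 px):
    · · · · · · █ · ·
    · · · · · █ · · ·
    · · · · · · · · ·
    · · · · · · · · ·
    · · · · · · · · ·
    · · · · · · · · ·
    · · · · · · · · ·
    · · · · · · · · ·
    · · · · · · · · ·
    · · · · · · · · ·
    · · · · · · · · ·
    · · · · · · · · ·

Final: [10,2,2]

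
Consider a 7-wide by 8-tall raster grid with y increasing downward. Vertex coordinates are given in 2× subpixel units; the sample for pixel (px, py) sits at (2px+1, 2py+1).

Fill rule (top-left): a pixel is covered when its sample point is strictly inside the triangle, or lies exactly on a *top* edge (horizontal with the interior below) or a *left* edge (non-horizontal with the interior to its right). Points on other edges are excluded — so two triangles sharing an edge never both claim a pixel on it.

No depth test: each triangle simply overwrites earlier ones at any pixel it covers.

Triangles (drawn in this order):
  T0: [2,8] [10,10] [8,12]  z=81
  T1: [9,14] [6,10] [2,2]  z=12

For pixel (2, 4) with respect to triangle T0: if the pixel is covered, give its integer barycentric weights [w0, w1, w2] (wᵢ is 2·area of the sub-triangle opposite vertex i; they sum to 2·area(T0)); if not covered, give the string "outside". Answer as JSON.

T0:
  2·area = 20
  edge (2, 8)→(10, 10): d=(8,2) right/bottom  bias=-1
  edge (10, 10)→(8, 12): d=(-2,2) right/bottom  bias=-1
  edge (8, 12)→(2, 8): d=(-6,-4) top-left  bias=+0
    (6,3)@(13, 7): e=[-30,0,50] → ·  [on edge]
    (2,4)@(5, 9): e=[2,12,6] → #
    (3,4)@(7, 9): e=[-2,8,14] → ·
    (5,4)@(11, 9): e=[-10,0,30] → ·  [on edge]
    (2,5)@(5, 11): e=[18,8,-6] → ·
    (3,5)@(7, 11): e=[14,4,2] → #
    (4,5)@(9, 11): e=[10,0,10] → ·  [on edge]
    (3,6)@(7, 13): e=[30,0,-10] → ·  [on edge]
    (2,7)@(5, 15): e=[50,0,-30] → ·  [on edge]
  covered (2 px):
    · · · · · · ·
    · · · · · · ·
    · · · · · · ·
    · · · · · · ·
    · · # · · · ·
    · · · # · · ·
    · · · · · · ·
    · · · · · · ·
T1:
  2·area = 8
  edge (9, 14)→(6, 10): d=(-3,-4) top-left  bias=+0
  edge (6, 10)→(2, 2): d=(-4,-8) top-left  bias=+0
  edge (2, 2)→(9, 14): d=(7,12) right/bottom  bias=-1
    (3,5)@(7, 11): e=[1,4,3] → #
    (4,5)@(9, 11): e=[9,20,-21] → ·
    (3,6)@(7, 13): e=[-5,-4,17] → ·
  covered (1 px):
    · · · · · · ·
    · · · · · · ·
    · · · · · · ·
    · · · · · · ·
    · · · · · · ·
    · · · # · · ·
    · · · · · · ·
    · · · · · · ·

Final: [12,6,2]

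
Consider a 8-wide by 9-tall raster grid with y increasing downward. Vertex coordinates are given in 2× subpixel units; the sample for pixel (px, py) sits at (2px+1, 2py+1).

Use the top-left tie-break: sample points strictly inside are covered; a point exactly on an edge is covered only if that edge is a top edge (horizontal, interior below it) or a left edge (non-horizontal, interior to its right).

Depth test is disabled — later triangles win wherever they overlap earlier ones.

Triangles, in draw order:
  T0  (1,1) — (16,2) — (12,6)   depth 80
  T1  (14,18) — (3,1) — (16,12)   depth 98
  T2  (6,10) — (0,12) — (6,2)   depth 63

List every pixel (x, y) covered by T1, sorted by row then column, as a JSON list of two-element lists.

T0:
  2·area = 64
  edge (1, 1)→(16, 2): d=(15,1) right/bottom  bias=-1
  edge (16, 2)→(12, 6): d=(-4,4) right/bottom  bias=-1
  edge (12, 6)→(1, 1): d=(-11,-5) top-left  bias=+0
    (0,0)@(1, 1): e=[0,64,0] → ·  [on edge]
    (3,1)@(7, 3): e=[24,32,8] → █
    (4,1)@(9, 3): e=[22,24,18] → █
    (5,1)@(11, 3): e=[20,16,28] → █
    (6,1)@(13, 3): e=[18,8,38] → █
    (7,1)@(15, 3): e=[16,0,48] → ·  [on edge]
    (3,2)@(7, 5): e=[54,24,-14] → ·
    (4,2)@(9, 5): e=[52,16,-4] → ·
    (5,2)@(11, 5): e=[50,8,6] → █
    (6,2)@(13, 5): e=[48,0,16] → ·  [on edge]
    (5,3)@(11, 7): e=[80,0,-16] → ·  [on edge]
    (4,4)@(9, 9): e=[112,0,-48] → ·  [on edge]
    (3,5)@(7, 11): e=[144,0,-80] → ·  [on edge]
    (2,6)@(5, 13): e=[176,0,-112] → ·  [on edge]
    (1,7)@(3, 15): e=[208,0,-144] → ·  [on edge]
    (0,8)@(1, 17): e=[240,0,-176] → ·  [on edge]
  covered (5 px):
    · · · · · · · ·
    · · · █ █ █ █ ·
    · · · · · █ · ·
    · · · · · · · ·
    · · · · · · · ·
    · · · · · · · ·
    · · · · · · · ·
    · · · · · · · ·
    · · · · · · · ·
T1:
  2·area = 100
  edge (14, 18)→(3, 1): d=(-11,-17) top-left  bias=+0
  edge (3, 1)→(16, 12): d=(13,11) right/bottom  bias=-1
  edge (16, 12)→(14, 18): d=(-2,6) right/bottom  bias=-1
    (1,0)@(3, 1): e=[0,0,100] → ·  [on edge]
    (2,1)@(5, 3): e=[12,4,84] → █
    (3,1)@(7, 3): e=[46,-18,72] → ·
    (2,2)@(5, 5): e=[-10,30,80] → ·
    (3,2)@(7, 5): e=[24,8,68] → █
    (4,2)@(9, 5): e=[58,-14,56] → ·
    (3,3)@(7, 7): e=[2,34,64] → █
    (4,3)@(9, 7): e=[36,12,52] → █
    (5,3)@(11, 7): e=[70,-10,40] → ·
    (3,4)@(7, 9): e=[-20,60,60] → ·
    (4,4)@(9, 9): e=[14,38,48] → █
    (5,4)@(11, 9): e=[48,16,36] → █
    (7,7)@(15, 15): e=[50,50,0] → ·  [on edge]
  covered (12 px):
    · · · · · · · ·
    · · █ · · · · ·
    · · · █ · · · ·
    · · · █ █ · · ·
    · · · · █ █ · ·
    · · · · · █ █ ·
    · · · · · █ █ █
    · · · · · · █ ·
    · · · · · · · ·
T2:
  2·area = 48
  edge (6, 10)→(0, 12): d=(-6,2) right/bottom  bias=-1
  edge (0, 12)→(6, 2): d=(6,-10) top-left  bias=+0
  edge (6, 2)→(6, 10): d=(0,8) right/bottom  bias=-1
    (2,2)@(5, 5): e=[32,8,8] → █
    (3,2)@(7, 5): e=[28,28,-8] → ·
    (1,3)@(3, 7): e=[24,0,24] → █  [on edge]
    (3,3)@(7, 7): e=[16,40,-8] → ·
    (7,3)@(15, 7): e=[0,120,-72] → ·  [on edge]
    (1,4)@(3, 9): e=[12,12,24] → █
    (3,4)@(7, 9): e=[4,52,-8] → ·
    (4,4)@(9, 9): e=[0,72,-24] → ·  [on edge]
    (0,5)@(1, 11): e=[4,4,40] → █
    (1,5)@(3, 11): e=[0,24,24] → ·  [on edge]
    (2,5)@(5, 11): e=[-4,44,8] → ·
    (0,6)@(1, 13): e=[-8,16,40] → ·
  covered (6 px):
    · · · · · · · ·
    · · · · · · · ·
    · · █ · · · · ·
    · █ █ · · · · ·
    · █ █ · · · · ·
    █ · · · · · · ·
    · · · · · · · ·
    · · · · · · · ·
    · · · · · · · ·

Final: [[2,1],[3,2],[3,3],[4,3],[4,4],[5,4],[5,5],[6,5],[5,6],[6,6],[7,6],[6,7]]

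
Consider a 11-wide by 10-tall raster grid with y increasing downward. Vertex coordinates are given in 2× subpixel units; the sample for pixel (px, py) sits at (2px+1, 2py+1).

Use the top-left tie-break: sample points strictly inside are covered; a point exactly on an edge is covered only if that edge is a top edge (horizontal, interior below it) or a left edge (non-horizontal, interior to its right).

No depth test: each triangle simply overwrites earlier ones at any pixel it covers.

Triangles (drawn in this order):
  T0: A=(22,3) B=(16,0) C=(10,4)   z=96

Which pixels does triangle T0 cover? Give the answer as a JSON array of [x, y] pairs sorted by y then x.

T0:
  2·area = 42  (B↔C swapped to make it positive)
  edge (22, 3)→(10, 4): d=(-12,1) right/bottom  bias=-1
  edge (10, 4)→(16, 0): d=(6,-4) top-left  bias=+0
  edge (16, 0)→(22, 3): d=(6,3) right/bottom  bias=-1
    (7,0)@(15, 1): e=[31,2,9] → #
    (8,0)@(17, 1): e=[29,10,3] → #
    (9,0)@(19, 1): e=[27,18,-3] → ·
    (6,1)@(13, 3): e=[9,6,27] → #
    (9,1)@(19, 3): e=[3,30,9] → #
    (10,1)@(21, 3): e=[1,38,3] → #
    (6,2)@(13, 5): e=[-15,18,39] → ·
    (7,2)@(15, 5): e=[-17,26,33] → ·
    (8,2)@(17, 5): e=[-19,34,27] → ·
    (9,2)@(19, 5): e=[-21,42,21] → ·
    (10,2)@(21, 5): e=[-23,50,15] → ·
  covered (7 px):
    · · · · · · · # # · ·
    · · · · · · # # # # #
    · · · · · · · · · · ·
    · · · · · · · · · · ·
    · · · · · · · · · · ·
    · · · · · · · · · · ·
    · · · · · · · · · · ·
    · · · · · · · · · · ·
    · · · · · · · · · · ·
    · · · · · · · · · · ·

Result: [[7,0],[8,0],[6,1],[7,1],[8,1],[9,1],[10,1]]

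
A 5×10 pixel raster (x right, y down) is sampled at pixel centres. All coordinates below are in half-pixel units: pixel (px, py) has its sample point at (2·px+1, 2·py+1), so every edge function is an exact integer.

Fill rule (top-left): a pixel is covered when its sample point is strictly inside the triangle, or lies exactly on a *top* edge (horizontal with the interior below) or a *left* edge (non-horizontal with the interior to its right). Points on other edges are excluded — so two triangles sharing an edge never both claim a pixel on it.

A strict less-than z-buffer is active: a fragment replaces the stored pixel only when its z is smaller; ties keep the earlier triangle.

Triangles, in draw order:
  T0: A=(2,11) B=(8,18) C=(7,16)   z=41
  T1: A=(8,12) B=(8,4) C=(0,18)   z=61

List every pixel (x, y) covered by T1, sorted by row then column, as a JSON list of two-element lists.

T0:
  2·area = 5  (B↔C swapped to make it positive)
  edge (2, 11)→(7, 16): d=(5,5) right/bottom  bias=-1
  edge (7, 16)→(8, 18): d=(1,2) right/bottom  bias=-1
  edge (8, 18)→(2, 11): d=(-6,-7) top-left  bias=+0
  covered (0 px):
    · · · · ·
    · · · · ·
    · · · · ·
    · · · · ·
    · · · · ·
    · · · · ·
    · · · · ·
    · · · · ·
    · · · · ·
    · · · · ·
T1:
  2·area = 64  (B↔C swapped to make it positive)
  edge (8, 12)→(0, 18): d=(-8,6) right/bottom  bias=-1
  edge (0, 18)→(8, 4): d=(8,-14) top-left  bias=+0
  edge (8, 4)→(8, 12): d=(0,8) right/bottom  bias=-1
    (3,3)@(7, 7): e=[46,10,8] → █
    (4,3)@(9, 7): e=[34,38,-8] → ·
    (3,4)@(7, 9): e=[30,26,8] → █
    (4,4)@(9, 9): e=[18,54,-8] → ·
    (2,5)@(5, 11): e=[26,14,24] → █
    (4,5)@(9, 11): e=[2,70,-8] → ·
    (1,6)@(3, 13): e=[22,2,40] → █
    (3,6)@(7, 13): e=[-2,58,8] → ·
    (1,7)@(3, 15): e=[6,18,40] → █
    (2,7)@(5, 15): e=[-6,46,24] → ·
    (0,8)@(1, 17): e=[2,6,56] → █
    (1,8)@(3, 17): e=[-10,34,40] → ·
  covered (8 px):
    · · · · ·
    · · · · ·
    · · · · ·
    · · · █ ·
    · · · █ ·
    · · █ █ ·
    · █ █ · ·
    · █ · · ·
    █ · · · ·
    · · · · ·

Answer: [[3,3],[3,4],[2,5],[3,5],[1,6],[2,6],[1,7],[0,8]]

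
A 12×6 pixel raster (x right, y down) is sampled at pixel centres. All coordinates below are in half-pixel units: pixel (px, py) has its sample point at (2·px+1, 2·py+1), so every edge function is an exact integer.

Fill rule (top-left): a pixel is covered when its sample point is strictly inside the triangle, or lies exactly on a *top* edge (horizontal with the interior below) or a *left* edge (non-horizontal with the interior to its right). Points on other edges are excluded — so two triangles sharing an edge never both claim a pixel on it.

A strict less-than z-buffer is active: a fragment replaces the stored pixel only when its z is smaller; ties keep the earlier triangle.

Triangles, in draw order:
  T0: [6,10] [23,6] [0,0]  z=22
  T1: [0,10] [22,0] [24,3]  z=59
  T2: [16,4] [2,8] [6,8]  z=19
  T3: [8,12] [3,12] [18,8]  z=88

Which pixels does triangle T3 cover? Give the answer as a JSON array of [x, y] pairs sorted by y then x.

T0:
  2·area = 194  (B↔C swapped to make it positive)
  edge (6, 10)→(0, 0): d=(-6,-10) top-left  bias=+0
  edge (0, 0)→(23, 6): d=(23,6) right/bottom  bias=-1
  edge (23, 6)→(6, 10): d=(-17,4) right/bottom  bias=-1
    (0,0)@(1, 1): e=[4,17,173] → #
    (1,0)@(3, 1): e=[24,5,165] → #
    (2,0)@(5, 1): e=[44,-7,157] → ·
    (0,1)@(1, 3): e=[-8,63,139] → ·
    (1,1)@(3, 3): e=[12,51,131] → #
    (2,1)@(5, 3): e=[32,39,123] → #
    (3,1)@(7, 3): e=[52,27,115] → #
    (4,1)@(9, 3): e=[72,15,107] → #
    (5,1)@(11, 3): e=[92,3,99] → #
    (6,1)@(13, 3): e=[112,-9,91] → ·
    (1,2)@(3, 5): e=[0,97,97] → #  [on edge]
    (6,2)@(13, 5): e=[100,37,57] → #
  covered (25 px):
    # # · · · · · · · · · ·
    · # # # # # · · · · · ·
    · # # # # # # # # # · ·
    · · # # # # # # # · · ·
    · · · # # · · · · · · ·
    · · · · · · · · · · · ·
T1:
  2·area = 86
  edge (0, 10)→(22, 0): d=(22,-10) top-left  bias=+0
  edge (22, 0)→(24, 3): d=(2,3) right/bottom  bias=-1
  edge (24, 3)→(0, 10): d=(-24,7) right/bottom  bias=-1
    (10,0)@(21, 1): e=[12,5,69] → #
    (11,0)@(23, 1): e=[32,-1,55] → ·
    (8,1)@(17, 3): e=[16,21,49] → #
    (9,1)@(19, 3): e=[36,15,35] → #
    (11,1)@(23, 3): e=[76,3,7] → #
    (5,2)@(11, 5): e=[0,43,43] → #  [on edge]
    (6,2)@(13, 5): e=[20,37,29] → #
    (7,2)@(15, 5): e=[40,31,15] → #
    (9,2)@(19, 5): e=[80,19,-13] → ·
    (10,2)@(21, 5): e=[100,13,-27] → ·
    (11,2)@(23, 5): e=[120,7,-41] → ·
    (3,3)@(7, 7): e=[4,59,23] → #
  covered (12 px):
    · · · · · · · · · · # ·
    · · · · · · · · # # # #
    · · · · · # # # # · · ·
    · · · # # · · · · · · ·
    · # · · · · · · · · · ·
    · · · · · · · · · · · ·
T2:
  2·area = 16  (B↔C swapped to make it positive)
  edge (16, 4)→(6, 8): d=(-10,4) right/bottom  bias=-1
  edge (6, 8)→(2, 8): d=(-4,0) right/bottom  bias=-1
  edge (2, 8)→(16, 4): d=(14,-4) top-left  bias=+0
    (6,2)@(13, 5): e=[2,12,2] → #
    (7,2)@(15, 5): e=[-6,12,10] → ·
    (3,3)@(7, 7): e=[6,4,6] → #
    (4,3)@(9, 7): e=[-2,4,14] → ·
    (6,3)@(13, 7): e=[-18,4,30] → ·
    (3,4)@(7, 9): e=[-14,-4,34] → ·
  covered (2 px):
    · · · · · · · · · · · ·
    · · · · · · · · · · · ·
    · · · · · · # · · · · ·
    · · · # · · · · · · · ·
    · · · · · · · · · · · ·
    · · · · · · · · · · · ·
T3:
  2·area = 20
  edge (8, 12)→(3, 12): d=(-5,0) right/bottom  bias=-1
  edge (3, 12)→(18, 8): d=(15,-4) top-left  bias=+0
  edge (18, 8)→(8, 12): d=(-10,4) right/bottom  bias=-1
    (7,4)@(15, 9): e=[15,3,2] → #
    (8,4)@(17, 9): e=[15,11,-6] → ·
    (3,5)@(7, 11): e=[5,1,14] → #
    (4,5)@(9, 11): e=[5,9,6] → #
    (5,5)@(11, 11): e=[5,17,-2] → ·
    (7,5)@(15, 11): e=[5,33,-18] → ·
  covered (3 px):
    · · · · · · · · · · · ·
    · · · · · · · · · · · ·
    · · · · · · · · · · · ·
    · · · · · · · · · · · ·
    · · · · · · · # · · · ·
    · · · # # · · · · · · ·

Answer: [[7,4],[3,5],[4,5]]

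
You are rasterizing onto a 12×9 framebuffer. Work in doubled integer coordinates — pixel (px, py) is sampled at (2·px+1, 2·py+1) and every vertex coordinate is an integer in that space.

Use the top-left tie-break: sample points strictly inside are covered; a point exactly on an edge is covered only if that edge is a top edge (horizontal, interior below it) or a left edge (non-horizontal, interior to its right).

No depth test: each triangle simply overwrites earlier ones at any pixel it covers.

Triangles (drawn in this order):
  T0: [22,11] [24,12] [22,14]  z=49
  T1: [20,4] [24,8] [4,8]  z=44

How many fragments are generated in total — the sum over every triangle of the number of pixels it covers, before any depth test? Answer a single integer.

T0:
  2·area = 6
  edge (22, 11)→(24, 12): d=(2,1) right/bottom  bias=-1
  edge (24, 12)→(22, 14): d=(-2,2) right/bottom  bias=-1
  edge (22, 14)→(22, 11): d=(0,-3) top-left  bias=+0
    (11,6)@(23, 13): e=[3,0,3] → .  [on edge]
    (10,7)@(21, 15): e=[9,0,-3] → .  [on edge]
    (9,8)@(19, 17): e=[15,0,-9] → .  [on edge]
  covered (0 px):
    . . . . . . . . . . . .
    . . . . . . . . . . . .
    . . . . . . . . . . . .
    . . . . . . . . . . . .
    . . . . . . . . . . . .
    . . . . . . . . . . . .
    . . . . . . . . . . . .
    . . . . . . . . . . . .
    . . . . . . . . . . . .
T1:
  2·area = 80
  edge (20, 4)→(24, 8): d=(4,4) right/bottom  bias=-1
  edge (24, 8)→(4, 8): d=(-20,0) right/bottom  bias=-1
  edge (4, 8)→(20, 4): d=(16,-4) top-left  bias=+0
    (8,0)@(17, 1): e=[0,140,-60] → .  [on edge]
    (9,1)@(19, 3): e=[0,100,-20] → .  [on edge]
    (8,2)@(17, 5): e=[16,60,4] → X
    (9,2)@(19, 5): e=[8,60,12] → X
    (10,2)@(21, 5): e=[0,60,20] → .  [on edge]
    (4,3)@(9, 7): e=[56,20,4] → X
    (5,3)@(11, 7): e=[48,20,12] → X
    (6,3)@(13, 7): e=[40,20,20] → X
    (7,3)@(15, 7): e=[32,20,28] → X
    (10,3)@(21, 7): e=[8,20,52] → X
    (11,3)@(23, 7): e=[0,20,60] → .  [on edge]
    (4,4)@(9, 9): e=[64,-20,36] → .
  covered (9 px):
    . . . . . . . . . . . .
    . . . . . . . . . . . .
    . . . . . . . . X X . .
    . . . . X X X X X X X .
    . . . . . . . . . . . .
    . . . . . . . . . . . .
    . . . . . . . . . . . .
    . . . . . . . . . . . .
    . . . . . . . . . . . .

Answer: 9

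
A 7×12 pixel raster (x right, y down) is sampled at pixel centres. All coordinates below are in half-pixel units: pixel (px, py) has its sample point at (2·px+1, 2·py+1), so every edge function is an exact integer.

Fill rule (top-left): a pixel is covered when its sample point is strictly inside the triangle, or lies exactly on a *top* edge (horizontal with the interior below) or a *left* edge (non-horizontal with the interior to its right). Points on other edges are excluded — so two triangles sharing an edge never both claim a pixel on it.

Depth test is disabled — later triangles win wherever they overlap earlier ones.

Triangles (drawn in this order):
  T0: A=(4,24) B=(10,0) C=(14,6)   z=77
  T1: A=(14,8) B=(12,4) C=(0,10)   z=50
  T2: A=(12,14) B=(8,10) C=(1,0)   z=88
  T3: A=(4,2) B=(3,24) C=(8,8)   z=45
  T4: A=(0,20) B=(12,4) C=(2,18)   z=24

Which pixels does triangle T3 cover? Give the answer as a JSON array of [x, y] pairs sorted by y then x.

T0:
  2·area = 132
  edge (4, 24)→(10, 0): d=(6,-24) top-left  bias=+0
  edge (10, 0)→(14, 6): d=(4,6) right/bottom  bias=-1
  edge (14, 6)→(4, 24): d=(-10,18) right/bottom  bias=-1
    (5,1)@(11, 3): e=[42,6,84] → X
    (6,1)@(13, 3): e=[90,-6,48] → .
    (4,2)@(9, 5): e=[6,26,100] → X
    (6,2)@(13, 5): e=[102,2,28] → X
    (4,3)@(9, 7): e=[18,34,80] → X
    (4,4)@(9, 9): e=[30,42,60] → X
    (6,4)@(13, 9): e=[126,18,-12] → .
    (4,5)@(9, 11): e=[42,50,40] → X
    (6,5)@(13, 11): e=[138,26,-32] → .
    (3,6)@(7, 13): e=[6,70,56] → X
    (5,6)@(11, 13): e=[102,46,-16] → .
    (3,7)@(7, 15): e=[18,78,36] → X
    (4,7)@(9, 15): e=[66,66,0] → .  [on edge]
  covered (16 px):
    . . . . . . .
    . . . . . X .
    . . . . X X X
    . . . . X X X
    . . . . X X .
    . . . . X X .
    . . . X X . .
    . . . X . . .
    . . . X . . .
    . . . . . . .
    . . X . . . .
    . . . . . . .
T1:
  2·area = 60  (B↔C swapped to make it positive)
  edge (14, 8)→(0, 10): d=(-14,2) right/bottom  bias=-1
  edge (0, 10)→(12, 4): d=(12,-6) top-left  bias=+0
  edge (12, 4)→(14, 8): d=(2,4) right/bottom  bias=-1
    (5,2)@(11, 5): e=[48,6,6] → X
    (6,2)@(13, 5): e=[44,18,-2] → .
    (3,3)@(7, 7): e=[28,6,26] → X
    (4,3)@(9, 7): e=[24,18,18] → X
    (6,3)@(13, 7): e=[16,42,2] → X
    (1,4)@(3, 9): e=[8,6,46] → X
    (2,4)@(5, 9): e=[4,18,38] → X
    (3,4)@(7, 9): e=[0,30,30] → .  [on edge]
    (4,4)@(9, 9): e=[-4,42,22] → .
    (5,4)@(11, 9): e=[-8,54,14] → .
    (6,4)@(13, 9): e=[-12,66,6] → .
    (1,5)@(3, 11): e=[-20,30,50] → .
  covered (7 px):
    . . . . . . .
    . . . . . . .
    . . . . . X .
    . . . X X X X
    . X X . . . .
    . . . . . . .
    . . . . . . .
    . . . . . . .
    . . . . . . .
    . . . . . . .
    . . . . . . .
    . . . . . . .
T2:
  2·area = 12
  edge (12, 14)→(8, 10): d=(-4,-4) top-left  bias=+0
  edge (8, 10)→(1, 0): d=(-7,-10) top-left  bias=+0
  edge (1, 0)→(12, 14): d=(11,14) right/bottom  bias=-1
    (0,1)@(1, 3): e=[0,-21,33] → .  [on edge]
    (1,2)@(3, 5): e=[0,-15,27] → .  [on edge]
    (2,3)@(5, 7): e=[0,-9,21] → .  [on edge]
    (3,4)@(7, 9): e=[0,-3,15] → .  [on edge]
    (4,5)@(9, 11): e=[0,3,9] → X  [on edge]
    (5,5)@(11, 11): e=[8,23,-19] → .
    (4,6)@(9, 13): e=[-8,-11,31] → .
    (5,6)@(11, 13): e=[0,9,3] → X  [on edge]
    (6,6)@(13, 13): e=[8,29,-25] → .
    (5,7)@(11, 15): e=[-8,-5,25] → .
    (6,7)@(13, 15): e=[0,15,-3] → .  [on edge]
  covered (2 px):
    . . . . . . .
    . . . . . . .
    . . . . . . .
    . . . . . . .
    . . . . . . .
    . . . . X . .
    . . . . . X .
    . . . . . . .
    . . . . . . .
    . . . . . . .
    . . . . . . .
    . . . . . . .
T3:
  2·area = 94  (B↔C swapped to make it positive)
  edge (4, 2)→(8, 8): d=(4,6) right/bottom  bias=-1
  edge (8, 8)→(3, 24): d=(-5,16) right/bottom  bias=-1
  edge (3, 24)→(4, 2): d=(1,-22) top-left  bias=+0
    (2,2)@(5, 5): e=[6,63,25] → X
    (3,2)@(7, 5): e=[-6,31,69] → .
    (2,3)@(5, 7): e=[14,53,27] → X
    (3,3)@(7, 7): e=[2,21,71] → X
    (4,3)@(9, 7): e=[-10,-11,115] → .
    (2,4)@(5, 9): e=[22,43,29] → X
    (4,4)@(9, 9): e=[-2,-21,117] → .
    (2,5)@(5, 11): e=[30,33,31] → X
    (4,5)@(9, 11): e=[6,-31,119] → .
    (2,6)@(5, 13): e=[38,23,33] → X
    (3,6)@(7, 13): e=[26,-9,77] → .
    (2,7)@(5, 15): e=[46,13,35] → X
  covered (10 px):
    . . . . . . .
    . . . . . . .
    . . X . . . .
    . . X X . . .
    . . X X . . .
    . . X X . . .
    . . X . . . .
    . . X . . . .
    . . X . . . .
    . . . . . . .
    . . . . . . .
    . . . . . . .
T4:
  2·area = 8
  edge (0, 20)→(12, 4): d=(12,-16) top-left  bias=+0
  edge (12, 4)→(2, 18): d=(-10,14) right/bottom  bias=-1
  edge (2, 18)→(0, 20): d=(-2,2) right/bottom  bias=-1
    (6,3)@(13, 7): e=[52,-44,0] → .  [on edge]
    (5,4)@(11, 9): e=[44,-36,0] → .  [on edge]
    (3,5)@(7, 11): e=[4,0,4] → .  [on edge]
    (4,5)@(9, 11): e=[36,-28,0] → .  [on edge]
    (3,6)@(7, 13): e=[28,-20,0] → .  [on edge]
    (2,7)@(5, 15): e=[20,-12,0] → .  [on edge]
    (1,8)@(3, 17): e=[12,-4,0] → .  [on edge]
    (0,9)@(1, 19): e=[4,4,0] → .  [on edge]
  covered (0 px):
    . . . . . . .
    . . . . . . .
    . . . . . . .
    . . . . . . .
    . . . . . . .
    . . . . . . .
    . . . . . . .
    . . . . . . .
    . . . . . . .
    . . . . . . .
    . . . . . . .
    . . . . . . .

Result: [[2,2],[2,3],[3,3],[2,4],[3,4],[2,5],[3,5],[2,6],[2,7],[2,8]]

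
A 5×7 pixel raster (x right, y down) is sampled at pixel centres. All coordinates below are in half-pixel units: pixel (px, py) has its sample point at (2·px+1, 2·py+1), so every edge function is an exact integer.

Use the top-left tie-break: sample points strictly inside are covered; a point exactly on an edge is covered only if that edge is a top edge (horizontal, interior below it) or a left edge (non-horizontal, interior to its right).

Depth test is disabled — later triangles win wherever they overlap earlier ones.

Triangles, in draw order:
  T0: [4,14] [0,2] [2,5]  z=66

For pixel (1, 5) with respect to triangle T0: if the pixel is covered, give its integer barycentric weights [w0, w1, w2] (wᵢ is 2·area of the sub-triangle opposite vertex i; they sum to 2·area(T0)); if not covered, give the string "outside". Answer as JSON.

T0:
  2·area = 12
  edge (4, 14)→(0, 2): d=(-4,-12) top-left  bias=+0
  edge (0, 2)→(2, 5): d=(2,3) right/bottom  bias=-1
  edge (2, 5)→(4, 14): d=(2,9) right/bottom  bias=-1
    (0,2)@(1, 5): e=[0,3,9] → #  [on edge]
    (1,2)@(3, 5): e=[24,-3,-9] → ·
    (0,3)@(1, 7): e=[-8,7,13] → ·
    (1,5)@(3, 11): e=[0,9,3] → #  [on edge]
    (2,5)@(5, 11): e=[24,3,-15] → ·
    (1,6)@(3, 13): e=[-8,13,7] → ·
  covered (2 px):
    · · · · ·
    · · · · ·
    # · · · ·
    · · · · ·
    · · · · ·
    · # · · ·
    · · · · ·

Final: [9,3,0]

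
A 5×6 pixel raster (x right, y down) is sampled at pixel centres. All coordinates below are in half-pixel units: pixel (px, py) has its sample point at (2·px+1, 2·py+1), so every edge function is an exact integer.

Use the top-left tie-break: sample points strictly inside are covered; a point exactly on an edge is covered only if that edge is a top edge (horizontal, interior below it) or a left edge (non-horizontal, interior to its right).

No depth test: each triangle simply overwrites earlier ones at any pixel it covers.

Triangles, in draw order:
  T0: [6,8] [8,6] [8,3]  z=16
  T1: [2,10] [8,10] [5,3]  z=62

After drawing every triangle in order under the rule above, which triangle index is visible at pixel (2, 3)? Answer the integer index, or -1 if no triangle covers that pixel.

T0:
  2·area = 6  (B↔C swapped to make it positive)
  edge (6, 8)→(8, 3): d=(2,-5) top-left  bias=+0
  edge (8, 3)→(8, 6): d=(0,3) right/bottom  bias=-1
  edge (8, 6)→(6, 8): d=(-2,2) right/bottom  bias=-1
    (4,2)@(9, 5): e=[9,-3,0] → ·  [on edge]
    (3,3)@(7, 7): e=[3,3,0] → ·  [on edge]
    (2,4)@(5, 9): e=[-3,9,0] → ·  [on edge]
    (1,5)@(3, 11): e=[-9,15,0] → ·  [on edge]
  covered (0 px):
    · · · · ·
    · · · · ·
    · · · · ·
    · · · · ·
    · · · · ·
    · · · · ·
T1:
  2·area = 42  (B↔C swapped to make it positive)
  edge (2, 10)→(5, 3): d=(3,-7) top-left  bias=+0
  edge (5, 3)→(8, 10): d=(3,7) right/bottom  bias=-1
  edge (8, 10)→(2, 10): d=(-6,0) right/bottom  bias=-1
    (2,1)@(5, 3): e=[0,0,42] → ·  [on edge]
    (2,2)@(5, 5): e=[6,6,30] → #
    (3,2)@(7, 5): e=[20,-8,30] → ·
    (2,3)@(5, 7): e=[12,12,18] → #
    (3,3)@(7, 7): e=[26,-2,18] → ·
    (1,4)@(3, 9): e=[4,32,6] → #
    (3,4)@(7, 9): e=[32,4,6] → #
    (4,4)@(9, 9): e=[46,-10,6] → ·
    (1,5)@(3, 11): e=[10,38,-6] → ·
    (2,5)@(5, 11): e=[24,24,-6] → ·
    (3,5)@(7, 11): e=[38,10,-6] → ·
  covered (5 px):
    · · · · ·
    · · · · ·
    · · # · ·
    · · # · ·
    · # # # ·
    · · · · ·

Z-buffer (winner per pixel, '.' = empty):
  . . . . .
  . . . . .
  . . 1 . .
  . . 1 . .
  . 1 1 1 .
  . . . . .

Answer: 1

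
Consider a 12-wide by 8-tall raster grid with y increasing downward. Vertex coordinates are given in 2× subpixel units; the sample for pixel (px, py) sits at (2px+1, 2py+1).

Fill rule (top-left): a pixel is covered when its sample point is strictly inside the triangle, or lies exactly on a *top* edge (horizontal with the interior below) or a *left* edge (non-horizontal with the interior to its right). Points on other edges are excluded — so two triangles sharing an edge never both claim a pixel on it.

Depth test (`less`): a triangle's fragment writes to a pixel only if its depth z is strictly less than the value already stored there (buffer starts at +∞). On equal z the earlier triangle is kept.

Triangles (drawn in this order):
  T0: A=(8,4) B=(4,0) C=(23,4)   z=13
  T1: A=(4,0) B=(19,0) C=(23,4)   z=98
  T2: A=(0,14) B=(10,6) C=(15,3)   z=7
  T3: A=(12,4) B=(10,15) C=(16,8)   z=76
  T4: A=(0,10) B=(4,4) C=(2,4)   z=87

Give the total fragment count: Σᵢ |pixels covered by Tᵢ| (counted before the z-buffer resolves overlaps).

T0:
  2·area = 60
  edge (8, 4)→(4, 0): d=(-4,-4) top-left  bias=+0
  edge (4, 0)→(23, 4): d=(19,4) right/bottom  bias=-1
  edge (23, 4)→(8, 4): d=(-15,0) right/bottom  bias=-1
    (2,0)@(5, 1): e=[0,15,45] → █  [on edge]
    (3,0)@(7, 1): e=[8,7,45] → █
    (4,0)@(9, 1): e=[16,-1,45] → ·
    (2,1)@(5, 3): e=[-8,53,15] → ·
    (3,1)@(7, 3): e=[0,45,15] → █  [on edge]
    (4,1)@(9, 3): e=[8,37,15] → █
    (5,1)@(11, 3): e=[16,29,15] → █
    (6,1)@(13, 3): e=[24,21,15] → █
    (7,1)@(15, 3): e=[32,13,15] → █
    (8,1)@(17, 3): e=[40,5,15] → █
    (9,1)@(19, 3): e=[48,-3,15] → ·
    (3,2)@(7, 5): e=[-8,83,-15] → ·
    (4,2)@(9, 5): e=[0,75,-15] → ·  [on edge]
    (5,3)@(11, 7): e=[0,105,-45] → ·  [on edge]
    (6,4)@(13, 9): e=[0,135,-75] → ·  [on edge]
    (7,5)@(15, 11): e=[0,165,-105] → ·  [on edge]
    (8,6)@(17, 13): e=[0,195,-135] → ·  [on edge]
    (9,7)@(19, 15): e=[0,225,-165] → ·  [on edge]
  covered (8 px):
    · · █ █ · · · · · · · ·
    · · · █ █ █ █ █ █ · · ·
    · · · · · · · · · · · ·
    · · · · · · · · · · · ·
    · · · · · · · · · · · ·
    · · · · · · · · · · · ·
    · · · · · · · · · · · ·
    · · · · · · · · · · · ·
T1:
  2·area = 60
  edge (4, 0)→(19, 0): d=(15,0) top-left  bias=+0
  edge (19, 0)→(23, 4): d=(4,4) right/bottom  bias=-1
  edge (23, 4)→(4, 0): d=(-19,-4) top-left  bias=+0
    (4,0)@(9, 1): e=[15,44,1] → █
    (5,0)@(11, 1): e=[15,36,9] → █
    (6,0)@(13, 1): e=[15,28,17] → █
    (7,0)@(15, 1): e=[15,20,25] → █
    (8,0)@(17, 1): e=[15,12,33] → █
    (9,0)@(19, 1): e=[15,4,41] → █
    (10,0)@(21, 1): e=[15,-4,49] → ·
    (4,1)@(9, 3): e=[45,52,-37] → ·
    (5,1)@(11, 3): e=[45,44,-29] → ·
    (6,1)@(13, 3): e=[45,36,-21] → ·
    (7,1)@(15, 3): e=[45,28,-13] → ·
    (8,1)@(17, 3): e=[45,20,-5] → ·
  covered (8 px):
    · · · · █ █ █ █ █ █ · ·
    · · · · · · · · · █ █ ·
    · · · · · · · · · · · ·
    · · · · · · · · · · · ·
    · · · · · · · · · · · ·
    · · · · · · · · · · · ·
    · · · · · · · · · · · ·
    · · · · · · · · · · · ·
T2:
  2·area = 10
  edge (0, 14)→(10, 6): d=(10,-8) top-left  bias=+0
  edge (10, 6)→(15, 3): d=(5,-3) top-left  bias=+0
  edge (15, 3)→(0, 14): d=(-15,11) right/bottom  bias=-1
    (7,1)@(15, 3): e=[10,0,0] → ·  [on edge]
    (4,3)@(9, 7): e=[2,2,6] → █
    (5,3)@(11, 7): e=[18,8,-16] → ·
    (2,4)@(5, 9): e=[-10,0,20] → ·  [on edge]
    (4,4)@(9, 9): e=[22,12,-24] → ·
  covered (1 px):
    · · · · · · · · · · · ·
    · · · · · · · · · · · ·
    · · · · · · · · · · · ·
    · · · · █ · · · · · · ·
    · · · · · · · · · · · ·
    · · · · · · · · · · · ·
    · · · · · · · · · · · ·
    · · · · · · · · · · · ·
T3:
  2·area = 52  (B↔C swapped to make it positive)
  edge (12, 4)→(16, 8): d=(4,4) right/bottom  bias=-1
  edge (16, 8)→(10, 15): d=(-6,7) right/bottom  bias=-1
  edge (10, 15)→(12, 4): d=(2,-11) top-left  bias=+0
    (4,0)@(9, 1): e=[0,91,-39] → ·  [on edge]
    (5,1)@(11, 3): e=[0,65,-13] → ·  [on edge]
    (6,2)@(13, 5): e=[0,39,13] → ·  [on edge]
    (6,3)@(13, 7): e=[8,27,17] → █
    (7,3)@(15, 7): e=[0,13,39] → ·  [on edge]
    (6,4)@(13, 9): e=[16,15,21] → █
    (7,4)@(15, 9): e=[8,1,43] → █
    (8,4)@(17, 9): e=[0,-13,65] → ·  [on edge]
    (5,5)@(11, 11): e=[32,17,3] → █
    (7,5)@(15, 11): e=[16,-11,47] → ·
    (9,5)@(19, 11): e=[0,-39,91] → ·  [on edge]
    (5,6)@(11, 13): e=[40,5,7] → █
    (10,6)@(21, 13): e=[0,-65,117] → ·  [on edge]
    (11,7)@(23, 15): e=[0,-91,143] → ·  [on edge]
  covered (6 px):
    · · · · · · · · · · · ·
    · · · · · · · · · · · ·
    · · · · · · · · · · · ·
    · · · · · · █ · · · · ·
    · · · · · · █ █ · · · ·
    · · · · · █ █ · · · · ·
    · · · · · █ · · · · · ·
    · · · · · · · · · · · ·
T4:
  2·area = 12  (B↔C swapped to make it positive)
  edge (0, 10)→(2, 4): d=(2,-6) top-left  bias=+0
  edge (2, 4)→(4, 4): d=(2,0) top-left  bias=+0
  edge (4, 4)→(0, 10): d=(-4,6) right/bottom  bias=-1
    (1,0)@(3, 1): e=[0,-6,18] → ·  [on edge]
    (1,2)@(3, 5): e=[8,2,2] → █
    (2,2)@(5, 5): e=[20,2,-10] → ·
    (0,3)@(1, 7): e=[0,6,6] → █  [on edge]
    (1,3)@(3, 7): e=[12,6,-6] → ·
    (0,4)@(1, 9): e=[4,10,-2] → ·
  covered (2 px):
    · · · · · · · · · · · ·
    · · · · · · · · · · · ·
    · █ · · · · · · · · · ·
    █ · · · · · · · · · · ·
    · · · · · · · · · · · ·
    · · · · · · · · · · · ·
    · · · · · · · · · · · ·
    · · · · · · · · · · · ·

Result: 25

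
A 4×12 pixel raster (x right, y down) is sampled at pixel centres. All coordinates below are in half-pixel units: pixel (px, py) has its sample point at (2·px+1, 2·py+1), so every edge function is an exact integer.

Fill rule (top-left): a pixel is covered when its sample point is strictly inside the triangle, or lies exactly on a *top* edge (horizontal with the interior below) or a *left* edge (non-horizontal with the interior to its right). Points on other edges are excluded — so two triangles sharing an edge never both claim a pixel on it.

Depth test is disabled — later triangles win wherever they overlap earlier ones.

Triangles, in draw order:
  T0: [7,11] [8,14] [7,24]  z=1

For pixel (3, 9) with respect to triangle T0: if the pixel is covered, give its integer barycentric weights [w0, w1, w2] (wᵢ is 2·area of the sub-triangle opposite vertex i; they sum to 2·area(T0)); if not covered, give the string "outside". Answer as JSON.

T0:
  2·area = 13
  edge (7, 11)→(8, 14): d=(1,3) right/bottom  bias=-1
  edge (8, 14)→(7, 24): d=(-1,10) right/bottom  bias=-1
  edge (7, 24)→(7, 11): d=(0,-13) top-left  bias=+0
    (3,0)@(7, 1): e=[-10,23,0] → ·  [on edge]
    (3,1)@(7, 3): e=[-8,21,0] → ·  [on edge]
    (2,2)@(5, 5): e=[0,39,-26] → ·  [on edge]
    (3,2)@(7, 5): e=[-6,19,0] → ·  [on edge]
    (3,3)@(7, 7): e=[-4,17,0] → ·  [on edge]
    (3,4)@(7, 9): e=[-2,15,0] → ·  [on edge]
    (3,5)@(7, 11): e=[0,13,0] → ·  [on edge]
    (3,6)@(7, 13): e=[2,11,0] → █  [on edge]
    (3,7)@(7, 15): e=[4,9,0] → █  [on edge]
    (3,8)@(7, 17): e=[6,7,0] → █  [on edge]
    (3,9)@(7, 19): e=[8,5,0] → █  [on edge]
    (3,10)@(7, 21): e=[10,3,0] → █  [on edge]
    (3,11)@(7, 23): e=[12,1,0] → █  [on edge]
  covered (6 px):
    · · · ·
    · · · ·
    · · · ·
    · · · ·
    · · · ·
    · · · ·
    · · · █
    · · · █
    · · · █
    · · · █
    · · · █
    · · · █

Answer: [5,0,8]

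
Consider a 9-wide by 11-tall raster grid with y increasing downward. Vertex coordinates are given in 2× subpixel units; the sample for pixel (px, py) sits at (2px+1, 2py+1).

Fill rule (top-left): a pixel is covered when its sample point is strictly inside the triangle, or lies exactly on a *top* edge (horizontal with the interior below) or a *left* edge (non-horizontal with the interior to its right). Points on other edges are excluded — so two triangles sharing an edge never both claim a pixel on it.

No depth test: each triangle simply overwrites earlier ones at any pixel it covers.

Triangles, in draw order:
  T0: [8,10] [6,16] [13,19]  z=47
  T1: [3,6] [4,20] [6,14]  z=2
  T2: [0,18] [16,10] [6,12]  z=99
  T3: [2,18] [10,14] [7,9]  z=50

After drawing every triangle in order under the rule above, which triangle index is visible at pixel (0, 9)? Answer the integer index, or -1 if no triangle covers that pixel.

T0:
  2·area = 48  (B↔C swapped to make it positive)
  edge (8, 10)→(13, 19): d=(5,9) right/bottom  bias=-1
  edge (13, 19)→(6, 16): d=(-7,-3) top-left  bias=+0
  edge (6, 16)→(8, 10): d=(2,-6) top-left  bias=+0
    (1,0)@(3, 1): e=[0,96,-48] → ·  [on edge]
    (5,0)@(11, 1): e=[-72,120,0] → ·  [on edge]
    (4,3)@(9, 7): e=[-24,72,0] → ·  [on edge]
    (3,6)@(7, 13): e=[24,24,0] → #  [on edge]
    (4,6)@(9, 13): e=[6,30,12] → #
    (5,6)@(11, 13): e=[-12,36,24] → ·
    (3,7)@(7, 15): e=[34,10,4] → #
    (5,7)@(11, 15): e=[-2,22,28] → ·
    (3,8)@(7, 17): e=[44,-4,8] → ·
    (4,8)@(9, 17): e=[26,2,20] → #
    (5,8)@(11, 17): e=[8,8,32] → #
    (6,8)@(13, 17): e=[-10,14,44] → ·
    (2,9)@(5, 19): e=[72,-24,0] → ·  [on edge]
    (6,9)@(13, 19): e=[0,0,48] → ·  [on edge]
  covered (6 px):
    · · · · · · · · ·
    · · · · · · · · ·
    · · · · · · · · ·
    · · · · · · · · ·
    · · · · · · · · ·
    · · · · · · · · ·
    · · · # # · · · ·
    · · · # # · · · ·
    · · · · # # · · ·
    · · · · · · · · ·
    · · · · · · · · ·
T1:
  2·area = 34  (B↔C swapped to make it positive)
  edge (3, 6)→(6, 14): d=(3,8) right/bottom  bias=-1
  edge (6, 14)→(4, 20): d=(-2,6) right/bottom  bias=-1
  edge (4, 20)→(3, 6): d=(-1,-14) top-left  bias=+0
    (4,2)@(9, 5): e=[-51,0,85] → ·  [on edge]
    (3,5)@(7, 11): e=[-17,0,51] → ·  [on edge]
    (2,6)@(5, 13): e=[5,8,21] → #
    (3,6)@(7, 13): e=[-11,-4,49] → ·
    (2,7)@(5, 15): e=[11,4,19] → #
    (3,7)@(7, 15): e=[-5,-8,47] → ·
    (2,8)@(5, 17): e=[17,0,17] → ·  [on edge]
  covered (2 px):
    · · · · · · · · ·
    · · · · · · · · ·
    · · · · · · · · ·
    · · · · · · · · ·
    · · · · · · · · ·
    · · · · · · · · ·
    · · # · · · · · ·
    · · # · · · · · ·
    · · · · · · · · ·
    · · · · · · · · ·
    · · · · · · · · ·
T2:
  2·area = 48  (B↔C swapped to make it positive)
  edge (0, 18)→(6, 12): d=(6,-6) top-left  bias=+0
  edge (6, 12)→(16, 10): d=(10,-2) top-left  bias=+0
  edge (16, 10)→(0, 18): d=(-16,8) right/bottom  bias=-1
    (8,0)@(17, 1): e=[0,-88,136] → ·  [on edge]
    (7,1)@(15, 3): e=[0,-72,120] → ·  [on edge]
    (6,2)@(13, 5): e=[0,-56,104] → ·  [on edge]
    (5,3)@(11, 7): e=[0,-40,88] → ·  [on edge]
    (4,4)@(9, 9): e=[0,-24,72] → ·  [on edge]
    (3,5)@(7, 11): e=[0,-8,56] → ·  [on edge]
    (5,5)@(11, 11): e=[24,0,24] → #  [on edge]
    (6,5)@(13, 11): e=[36,4,8] → #
    (7,5)@(15, 11): e=[48,8,-8] → ·
    (0,6)@(1, 13): e=[-24,0,72] → ·  [on edge]
    (2,6)@(5, 13): e=[0,8,40] → #  [on edge]
    (3,6)@(7, 13): e=[12,12,24] → #
    (1,7)@(3, 15): e=[0,24,24] → #  [on edge]
    (0,8)@(1, 17): e=[0,40,8] → #  [on edge]
  covered (8 px):
    · · · · · · · · ·
    · · · · · · · · ·
    · · · · · · · · ·
    · · · · · · · · ·
    · · · · · · · · ·
    · · · · · # # · ·
    · · # # # · · · ·
    · # # · · · · · ·
    # · · · · · · · ·
    · · · · · · · · ·
    · · · · · · · · ·
T3:
  2·area = 52  (B↔C swapped to make it positive)
  edge (2, 18)→(7, 9): d=(5,-9) top-left  bias=+0
  edge (7, 9)→(10, 14): d=(3,5) right/bottom  bias=-1
  edge (10, 14)→(2, 18): d=(-8,4) right/bottom  bias=-1
    (3,4)@(7, 9): e=[0,0,52] → ·  [on edge]
    (3,5)@(7, 11): e=[10,6,36] → #
    (4,5)@(9, 11): e=[28,-4,28] → ·
    (2,6)@(5, 13): e=[2,22,28] → #
    (4,6)@(9, 13): e=[38,2,12] → #
    (5,6)@(11, 13): e=[56,-8,4] → ·
    (2,7)@(5, 15): e=[12,28,12] → #
    (4,7)@(9, 15): e=[48,8,-4] → ·
    (1,8)@(3, 17): e=[4,44,4] → #
    (2,8)@(5, 17): e=[22,34,-4] → ·
    (3,8)@(7, 17): e=[40,24,-12] → ·
    (1,9)@(3, 19): e=[14,50,-12] → ·
    (6,9)@(13, 19): e=[104,0,-52] → ·  [on edge]
  covered (7 px):
    · · · · · · · · ·
    · · · · · · · · ·
    · · · · · · · · ·
    · · · · · · · · ·
    · · · · · · · · ·
    · · · # · · · · ·
    · · # # # · · · ·
    · · # # · · · · ·
    · # · · · · · · ·
    · · · · · · · · ·
    · · · · · · · · ·

Z-buffer (winner per pixel, '.' = empty):
  . . . . . . . . .
  . . . . . . . . .
  . . . . . . . . .
  . . . . . . . . .
  . . . . . . . . .
  . . . 3 . 2 2 . .
  . . 3 3 3 . . . .
  . 2 3 3 0 . . . .
  2 3 . . 0 0 . . .
  . . . . . . . . .
  . . . . . . . . .

Final: -1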